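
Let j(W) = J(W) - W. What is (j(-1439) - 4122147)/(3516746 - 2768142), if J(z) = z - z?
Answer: -1030177/187151 ≈ -5.5045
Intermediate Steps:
J(z) = 0
j(W) = -W (j(W) = 0 - W = -W)
(j(-1439) - 4122147)/(3516746 - 2768142) = (-1*(-1439) - 4122147)/(3516746 - 2768142) = (1439 - 4122147)/748604 = -4120708*1/748604 = -1030177/187151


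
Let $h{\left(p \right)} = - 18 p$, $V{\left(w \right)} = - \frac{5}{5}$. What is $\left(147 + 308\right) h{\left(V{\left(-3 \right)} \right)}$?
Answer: $8190$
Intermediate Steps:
$V{\left(w \right)} = -1$ ($V{\left(w \right)} = \left(-5\right) \frac{1}{5} = -1$)
$\left(147 + 308\right) h{\left(V{\left(-3 \right)} \right)} = \left(147 + 308\right) \left(\left(-18\right) \left(-1\right)\right) = 455 \cdot 18 = 8190$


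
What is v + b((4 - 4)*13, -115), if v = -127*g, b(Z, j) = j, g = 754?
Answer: -95873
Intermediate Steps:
v = -95758 (v = -127*754 = -95758)
v + b((4 - 4)*13, -115) = -95758 - 115 = -95873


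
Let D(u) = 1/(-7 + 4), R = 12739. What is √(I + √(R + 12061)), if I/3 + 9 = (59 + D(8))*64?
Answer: √(11237 + 20*√62) ≈ 106.74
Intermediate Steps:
D(u) = -⅓ (D(u) = 1/(-3) = -⅓)
I = 11237 (I = -27 + 3*((59 - ⅓)*64) = -27 + 3*((176/3)*64) = -27 + 3*(11264/3) = -27 + 11264 = 11237)
√(I + √(R + 12061)) = √(11237 + √(12739 + 12061)) = √(11237 + √24800) = √(11237 + 20*√62)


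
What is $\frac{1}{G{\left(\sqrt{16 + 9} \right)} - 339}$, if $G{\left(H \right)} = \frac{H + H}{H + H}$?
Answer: $- \frac{1}{338} \approx -0.0029586$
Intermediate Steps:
$G{\left(H \right)} = 1$ ($G{\left(H \right)} = \frac{2 H}{2 H} = 2 H \frac{1}{2 H} = 1$)
$\frac{1}{G{\left(\sqrt{16 + 9} \right)} - 339} = \frac{1}{1 - 339} = \frac{1}{-338} = - \frac{1}{338}$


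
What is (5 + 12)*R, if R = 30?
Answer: 510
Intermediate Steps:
(5 + 12)*R = (5 + 12)*30 = 17*30 = 510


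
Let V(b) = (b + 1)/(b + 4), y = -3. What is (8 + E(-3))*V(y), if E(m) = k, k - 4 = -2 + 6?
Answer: -32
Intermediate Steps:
k = 8 (k = 4 + (-2 + 6) = 4 + 4 = 8)
V(b) = (1 + b)/(4 + b)
E(m) = 8
(8 + E(-3))*V(y) = (8 + 8)*((1 - 3)/(4 - 3)) = 16*(-2/1) = 16*(1*(-2)) = 16*(-2) = -32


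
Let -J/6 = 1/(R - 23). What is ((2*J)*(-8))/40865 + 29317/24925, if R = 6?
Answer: 4072854737/3463104425 ≈ 1.1761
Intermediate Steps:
J = 6/17 (J = -6/(6 - 23) = -6/(-17) = -6*(-1/17) = 6/17 ≈ 0.35294)
((2*J)*(-8))/40865 + 29317/24925 = ((2*(6/17))*(-8))/40865 + 29317/24925 = ((12/17)*(-8))*(1/40865) + 29317*(1/24925) = -96/17*1/40865 + 29317/24925 = -96/694705 + 29317/24925 = 4072854737/3463104425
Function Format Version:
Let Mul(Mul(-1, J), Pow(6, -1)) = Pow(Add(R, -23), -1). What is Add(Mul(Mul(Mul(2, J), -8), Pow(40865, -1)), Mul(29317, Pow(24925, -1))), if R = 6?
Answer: Rational(4072854737, 3463104425) ≈ 1.1761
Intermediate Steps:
J = Rational(6, 17) (J = Mul(-6, Pow(Add(6, -23), -1)) = Mul(-6, Pow(-17, -1)) = Mul(-6, Rational(-1, 17)) = Rational(6, 17) ≈ 0.35294)
Add(Mul(Mul(Mul(2, J), -8), Pow(40865, -1)), Mul(29317, Pow(24925, -1))) = Add(Mul(Mul(Mul(2, Rational(6, 17)), -8), Pow(40865, -1)), Mul(29317, Pow(24925, -1))) = Add(Mul(Mul(Rational(12, 17), -8), Rational(1, 40865)), Mul(29317, Rational(1, 24925))) = Add(Mul(Rational(-96, 17), Rational(1, 40865)), Rational(29317, 24925)) = Add(Rational(-96, 694705), Rational(29317, 24925)) = Rational(4072854737, 3463104425)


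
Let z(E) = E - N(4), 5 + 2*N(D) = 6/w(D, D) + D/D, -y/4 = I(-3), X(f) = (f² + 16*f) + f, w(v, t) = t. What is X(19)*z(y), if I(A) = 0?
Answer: 855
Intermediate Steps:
X(f) = f² + 17*f
y = 0 (y = -4*0 = 0)
N(D) = -2 + 3/D (N(D) = -5/2 + (6/D + D/D)/2 = -5/2 + (6/D + 1)/2 = -5/2 + (1 + 6/D)/2 = -5/2 + (½ + 3/D) = -2 + 3/D)
z(E) = 5/4 + E (z(E) = E - (-2 + 3/4) = E - (-2 + 3*(¼)) = E - (-2 + ¾) = E - 1*(-5/4) = E + 5/4 = 5/4 + E)
X(19)*z(y) = (19*(17 + 19))*(5/4 + 0) = (19*36)*(5/4) = 684*(5/4) = 855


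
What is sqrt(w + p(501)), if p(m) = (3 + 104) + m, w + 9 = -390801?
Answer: I*sqrt(390202) ≈ 624.66*I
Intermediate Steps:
w = -390810 (w = -9 - 390801 = -390810)
p(m) = 107 + m
sqrt(w + p(501)) = sqrt(-390810 + (107 + 501)) = sqrt(-390810 + 608) = sqrt(-390202) = I*sqrt(390202)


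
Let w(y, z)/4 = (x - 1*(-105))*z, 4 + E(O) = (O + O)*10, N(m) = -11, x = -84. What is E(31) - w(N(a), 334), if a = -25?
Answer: -27440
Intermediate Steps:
E(O) = -4 + 20*O (E(O) = -4 + (O + O)*10 = -4 + (2*O)*10 = -4 + 20*O)
w(y, z) = 84*z (w(y, z) = 4*((-84 - 1*(-105))*z) = 4*((-84 + 105)*z) = 4*(21*z) = 84*z)
E(31) - w(N(a), 334) = (-4 + 20*31) - 84*334 = (-4 + 620) - 1*28056 = 616 - 28056 = -27440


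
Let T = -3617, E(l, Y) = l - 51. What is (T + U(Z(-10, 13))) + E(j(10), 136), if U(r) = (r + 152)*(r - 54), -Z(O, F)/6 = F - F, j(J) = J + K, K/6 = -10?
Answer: -11926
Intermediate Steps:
K = -60 (K = 6*(-10) = -60)
j(J) = -60 + J (j(J) = J - 60 = -60 + J)
E(l, Y) = -51 + l
Z(O, F) = 0 (Z(O, F) = -6*(F - F) = -6*0 = 0)
U(r) = (-54 + r)*(152 + r) (U(r) = (152 + r)*(-54 + r) = (-54 + r)*(152 + r))
(T + U(Z(-10, 13))) + E(j(10), 136) = (-3617 + (-8208 + 0**2 + 98*0)) + (-51 + (-60 + 10)) = (-3617 + (-8208 + 0 + 0)) + (-51 - 50) = (-3617 - 8208) - 101 = -11825 - 101 = -11926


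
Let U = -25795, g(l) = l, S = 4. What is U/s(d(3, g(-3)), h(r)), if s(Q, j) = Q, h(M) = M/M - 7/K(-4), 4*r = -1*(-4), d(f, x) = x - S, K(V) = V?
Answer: 3685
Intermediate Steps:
d(f, x) = -4 + x (d(f, x) = x - 1*4 = x - 4 = -4 + x)
r = 1 (r = (-1*(-4))/4 = (1/4)*4 = 1)
h(M) = 11/4 (h(M) = M/M - 7/(-4) = 1 - 7*(-1/4) = 1 + 7/4 = 11/4)
U/s(d(3, g(-3)), h(r)) = -25795/(-4 - 3) = -25795/(-7) = -25795*(-1/7) = 3685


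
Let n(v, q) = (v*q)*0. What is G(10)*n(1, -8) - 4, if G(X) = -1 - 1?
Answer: -4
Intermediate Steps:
n(v, q) = 0 (n(v, q) = (q*v)*0 = 0)
G(X) = -2
G(10)*n(1, -8) - 4 = -2*0 - 4 = 0 - 4 = -4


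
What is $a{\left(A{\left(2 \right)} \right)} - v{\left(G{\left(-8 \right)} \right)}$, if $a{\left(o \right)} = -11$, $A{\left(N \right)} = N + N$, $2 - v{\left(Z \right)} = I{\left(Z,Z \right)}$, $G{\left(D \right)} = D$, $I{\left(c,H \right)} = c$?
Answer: $-21$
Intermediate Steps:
$v{\left(Z \right)} = 2 - Z$
$A{\left(N \right)} = 2 N$
$a{\left(A{\left(2 \right)} \right)} - v{\left(G{\left(-8 \right)} \right)} = -11 - \left(2 - -8\right) = -11 - \left(2 + 8\right) = -11 - 10 = -21$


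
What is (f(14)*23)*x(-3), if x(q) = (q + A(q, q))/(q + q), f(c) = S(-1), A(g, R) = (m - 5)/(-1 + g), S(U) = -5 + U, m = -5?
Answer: -23/2 ≈ -11.500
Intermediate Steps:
A(g, R) = -10/(-1 + g) (A(g, R) = (-5 - 5)/(-1 + g) = -10/(-1 + g))
f(c) = -6 (f(c) = -5 - 1 = -6)
x(q) = (q - 10/(-1 + q))/(2*q) (x(q) = (q - 10/(-1 + q))/(q + q) = (q - 10/(-1 + q))/((2*q)) = (q - 10/(-1 + q))*(1/(2*q)) = (q - 10/(-1 + q))/(2*q))
(f(14)*23)*x(-3) = (-6*23)*((½)*(-10 - 3*(-1 - 3))/(-3*(-1 - 3))) = -69*(-1)*(-10 - 3*(-4))/(3*(-4)) = -69*(-1)*(-1)*(-10 + 12)/(3*4) = -69*(-1)*(-1)*2/(3*4) = -138*1/12 = -23/2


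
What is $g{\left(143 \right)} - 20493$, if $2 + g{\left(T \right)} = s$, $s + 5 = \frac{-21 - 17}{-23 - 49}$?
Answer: $- \frac{737981}{36} \approx -20499.0$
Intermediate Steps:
$s = - \frac{161}{36}$ ($s = -5 + \frac{-21 - 17}{-23 - 49} = -5 - \frac{38}{-72} = -5 - - \frac{19}{36} = -5 + \frac{19}{36} = - \frac{161}{36} \approx -4.4722$)
$g{\left(T \right)} = - \frac{233}{36}$ ($g{\left(T \right)} = -2 - \frac{161}{36} = - \frac{233}{36}$)
$g{\left(143 \right)} - 20493 = - \frac{233}{36} - 20493 = - \frac{737981}{36}$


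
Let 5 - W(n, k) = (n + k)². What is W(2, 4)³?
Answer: -29791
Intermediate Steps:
W(n, k) = 5 - (k + n)² (W(n, k) = 5 - (n + k)² = 5 - (k + n)²)
W(2, 4)³ = (5 - (4 + 2)²)³ = (5 - 1*6²)³ = (5 - 1*36)³ = (5 - 36)³ = (-31)³ = -29791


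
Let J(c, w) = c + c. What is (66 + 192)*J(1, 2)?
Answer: 516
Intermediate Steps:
J(c, w) = 2*c
(66 + 192)*J(1, 2) = (66 + 192)*(2*1) = 258*2 = 516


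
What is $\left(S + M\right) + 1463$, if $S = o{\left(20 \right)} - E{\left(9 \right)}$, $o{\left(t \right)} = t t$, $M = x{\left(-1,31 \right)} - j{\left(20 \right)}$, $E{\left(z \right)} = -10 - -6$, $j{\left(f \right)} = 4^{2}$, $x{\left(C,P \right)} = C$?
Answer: $1850$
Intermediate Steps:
$j{\left(f \right)} = 16$
$E{\left(z \right)} = -4$ ($E{\left(z \right)} = -10 + 6 = -4$)
$M = -17$ ($M = -1 - 16 = -17$)
$o{\left(t \right)} = t^{2}$
$S = 404$ ($S = 20^{2} - -4 = 400 + 4 = 404$)
$\left(S + M\right) + 1463 = \left(404 - 17\right) + 1463 = 387 + 1463 = 1850$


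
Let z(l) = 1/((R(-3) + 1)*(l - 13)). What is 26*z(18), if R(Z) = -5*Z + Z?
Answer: 2/5 ≈ 0.40000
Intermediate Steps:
R(Z) = -4*Z
z(l) = 1/(-169 + 13*l) (z(l) = 1/((-4*(-3) + 1)*(l - 13)) = 1/((12 + 1)*(-13 + l)) = 1/(13*(-13 + l)) = 1/(-169 + 13*l))
26*z(18) = 26*(1/(13*(-13 + 18))) = 26*((1/13)/5) = 26*((1/13)*(1/5)) = 26*(1/65) = 2/5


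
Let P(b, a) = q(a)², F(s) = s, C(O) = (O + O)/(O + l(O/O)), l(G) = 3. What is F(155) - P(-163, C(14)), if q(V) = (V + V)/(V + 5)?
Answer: 1976059/12769 ≈ 154.75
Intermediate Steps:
q(V) = 2*V/(5 + V) (q(V) = (2*V)/(5 + V) = 2*V/(5 + V))
C(O) = 2*O/(3 + O) (C(O) = (O + O)/(O + 3) = (2*O)/(3 + O) = 2*O/(3 + O))
P(b, a) = 4*a²/(5 + a)² (P(b, a) = (2*a/(5 + a))² = 4*a²/(5 + a)²)
F(155) - P(-163, C(14)) = 155 - 4*(2*14/(3 + 14))²/(5 + 2*14/(3 + 14))² = 155 - 4*(2*14/17)²/(5 + 2*14/17)² = 155 - 4*(2*14*(1/17))²/(5 + 2*14*(1/17))² = 155 - 4*(28/17)²/(5 + 28/17)² = 155 - 4*784/(289*(113/17)²) = 155 - 4*784*289/(289*12769) = 155 - 1*3136/12769 = 155 - 3136/12769 = 1976059/12769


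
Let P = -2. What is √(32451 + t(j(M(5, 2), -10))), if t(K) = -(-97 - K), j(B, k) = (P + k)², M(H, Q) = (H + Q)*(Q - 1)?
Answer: 2*√8173 ≈ 180.81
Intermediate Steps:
M(H, Q) = (-1 + Q)*(H + Q) (M(H, Q) = (H + Q)*(-1 + Q) = (-1 + Q)*(H + Q))
j(B, k) = (-2 + k)²
t(K) = 97 + K
√(32451 + t(j(M(5, 2), -10))) = √(32451 + (97 + (-2 - 10)²)) = √(32451 + (97 + (-12)²)) = √(32451 + (97 + 144)) = √(32451 + 241) = √32692 = 2*√8173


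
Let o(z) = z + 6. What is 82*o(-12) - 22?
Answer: -514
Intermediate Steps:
o(z) = 6 + z
82*o(-12) - 22 = 82*(6 - 12) - 22 = 82*(-6) - 22 = -492 - 22 = -514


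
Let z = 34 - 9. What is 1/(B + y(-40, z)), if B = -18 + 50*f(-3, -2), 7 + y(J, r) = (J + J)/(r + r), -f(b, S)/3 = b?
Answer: 5/2117 ≈ 0.0023618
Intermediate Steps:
f(b, S) = -3*b
z = 25
y(J, r) = -7 + J/r (y(J, r) = -7 + (J + J)/(r + r) = -7 + (2*J)/((2*r)) = -7 + (2*J)*(1/(2*r)) = -7 + J/r)
B = 432 (B = -18 + 50*(-3*(-3)) = -18 + 50*9 = -18 + 450 = 432)
1/(B + y(-40, z)) = 1/(432 + (-7 - 40/25)) = 1/(432 + (-7 - 40*1/25)) = 1/(432 + (-7 - 8/5)) = 1/(432 - 43/5) = 1/(2117/5) = 5/2117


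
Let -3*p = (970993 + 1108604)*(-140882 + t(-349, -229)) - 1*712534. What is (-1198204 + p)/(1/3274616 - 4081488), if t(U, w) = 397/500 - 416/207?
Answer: -8274726517675930371866/345827290385206125 ≈ -23927.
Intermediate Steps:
t(U, w) = -125821/103500 (t(U, w) = 397*(1/500) - 416*1/207 = 397/500 - 416/207 = -125821/103500)
p = 10107845368527379/103500 (p = -((970993 + 1108604)*(-140882 - 125821/103500) - 1*712534)/3 = -(2079597*(-14581412821/103500) - 712534)/3 = -(-10107820786104379/34500 - 712534)/3 = -1/3*(-10107845368527379/34500) = 10107845368527379/103500 ≈ 9.7660e+10)
(-1198204 + p)/(1/3274616 - 4081488) = (-1198204 + 10107845368527379/103500)/(1/3274616 - 4081488) = 10107721354413379/(103500*(1/3274616 - 4081488)) = 10107721354413379/(103500*(-13365305908607/3274616)) = (10107721354413379/103500)*(-3274616/13365305908607) = -8274726517675930371866/345827290385206125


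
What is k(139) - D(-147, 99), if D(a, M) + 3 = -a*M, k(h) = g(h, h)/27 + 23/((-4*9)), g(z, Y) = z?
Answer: -1570913/108 ≈ -14545.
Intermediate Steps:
k(h) = -23/36 + h/27 (k(h) = h/27 + 23/((-4*9)) = h*(1/27) + 23/(-36) = h/27 + 23*(-1/36) = h/27 - 23/36 = -23/36 + h/27)
D(a, M) = -3 - M*a (D(a, M) = -3 - a*M = -3 - M*a)
k(139) - D(-147, 99) = (-23/36 + (1/27)*139) - (-3 - 1*99*(-147)) = (-23/36 + 139/27) - (-3 + 14553) = 487/108 - 1*14550 = 487/108 - 14550 = -1570913/108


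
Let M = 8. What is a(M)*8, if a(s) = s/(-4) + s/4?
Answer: 0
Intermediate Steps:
a(s) = 0 (a(s) = s*(-¼) + s*(¼) = -s/4 + s/4 = 0)
a(M)*8 = 0*8 = 0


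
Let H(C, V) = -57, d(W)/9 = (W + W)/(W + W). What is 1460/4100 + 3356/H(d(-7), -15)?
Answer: -683819/11685 ≈ -58.521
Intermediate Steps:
d(W) = 9 (d(W) = 9*((W + W)/(W + W)) = 9*((2*W)/((2*W))) = 9*((2*W)*(1/(2*W))) = 9*1 = 9)
1460/4100 + 3356/H(d(-7), -15) = 1460/4100 + 3356/(-57) = 1460*(1/4100) + 3356*(-1/57) = 73/205 - 3356/57 = -683819/11685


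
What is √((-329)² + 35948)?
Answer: 3*√16021 ≈ 379.72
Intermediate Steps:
√((-329)² + 35948) = √(108241 + 35948) = √144189 = 3*√16021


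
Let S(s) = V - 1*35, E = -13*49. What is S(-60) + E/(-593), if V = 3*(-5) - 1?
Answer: -29606/593 ≈ -49.926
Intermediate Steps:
E = -637
V = -16 (V = -15 - 1 = -16)
S(s) = -51 (S(s) = -16 - 1*35 = -16 - 35 = -51)
S(-60) + E/(-593) = -51 - 637/(-593) = -51 - 637*(-1/593) = -51 + 637/593 = -29606/593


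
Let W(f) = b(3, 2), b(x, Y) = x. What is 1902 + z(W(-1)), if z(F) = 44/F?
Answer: 5750/3 ≈ 1916.7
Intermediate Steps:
W(f) = 3
1902 + z(W(-1)) = 1902 + 44/3 = 5750/3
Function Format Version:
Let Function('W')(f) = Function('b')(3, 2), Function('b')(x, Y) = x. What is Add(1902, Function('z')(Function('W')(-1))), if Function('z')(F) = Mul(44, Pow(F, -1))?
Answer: Rational(5750, 3) ≈ 1916.7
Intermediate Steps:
Function('W')(f) = 3
Add(1902, Function('z')(Function('W')(-1))) = Add(1902, Mul(44, Pow(3, -1))) = Add(1902, Mul(44, Rational(1, 3))) = Add(1902, Rational(44, 3)) = Rational(5750, 3)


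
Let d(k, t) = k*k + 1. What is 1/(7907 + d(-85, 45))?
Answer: 1/15133 ≈ 6.6081e-5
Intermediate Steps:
d(k, t) = 1 + k² (d(k, t) = k² + 1 = 1 + k²)
1/(7907 + d(-85, 45)) = 1/(7907 + (1 + (-85)²)) = 1/(7907 + (1 + 7225)) = 1/(7907 + 7226) = 1/15133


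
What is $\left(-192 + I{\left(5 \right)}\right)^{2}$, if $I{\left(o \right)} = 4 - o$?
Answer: $37249$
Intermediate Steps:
$\left(-192 + I{\left(5 \right)}\right)^{2} = \left(-192 + \left(4 - 5\right)\right)^{2} = \left(-192 - 1\right)^{2} = \left(-193\right)^{2} = 37249$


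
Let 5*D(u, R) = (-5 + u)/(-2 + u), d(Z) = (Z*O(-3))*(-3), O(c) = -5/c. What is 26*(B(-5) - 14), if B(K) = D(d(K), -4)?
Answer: -8268/23 ≈ -359.48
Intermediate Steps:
d(Z) = -5*Z (d(Z) = (Z*(-5/(-3)))*(-3) = (Z*(-5*(-1/3)))*(-3) = (Z*(5/3))*(-3) = (5*Z/3)*(-3) = -5*Z)
D(u, R) = (-5 + u)/(5*(-2 + u)) (D(u, R) = ((-5 + u)/(-2 + u))/5 = (-5 + u)/(5*(-2 + u)))
B(K) = (-5 - 5*K)/(5*(-2 - 5*K))
26*(B(-5) - 14) = 26*((1 - 5)/(2 + 5*(-5)) - 14) = 26*(-4/(2 - 25) - 14) = 26*(-4/(-23) - 14) = 26*(-1/23*(-4) - 14) = 26*(4/23 - 14) = 26*(-318/23) = -8268/23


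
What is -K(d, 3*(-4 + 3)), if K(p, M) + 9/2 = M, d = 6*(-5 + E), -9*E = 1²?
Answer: 15/2 ≈ 7.5000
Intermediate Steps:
E = -⅑ (E = -⅑*1² = -⅑*1 = -⅑ ≈ -0.11111)
d = -92/3 (d = 6*(-5 - ⅑) = 6*(-46/9) = -92/3 ≈ -30.667)
K(p, M) = -9/2 + M
-K(d, 3*(-4 + 3)) = -(-9/2 + 3*(-4 + 3)) = -(-9/2 + 3*(-1)) = -(-9/2 - 3) = -1*(-15/2) = 15/2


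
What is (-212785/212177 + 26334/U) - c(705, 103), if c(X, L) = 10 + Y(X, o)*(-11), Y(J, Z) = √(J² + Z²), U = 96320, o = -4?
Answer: -15662633463/1459777760 + 11*√497041 ≈ 7744.4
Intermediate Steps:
c(X, L) = 10 - 11*√(16 + X²) (c(X, L) = 10 + √(X² + (-4)²)*(-11) = 10 + √(X² + 16)*(-11) = 10 + √(16 + X²)*(-11) = 10 - 11*√(16 + X²))
(-212785/212177 + 26334/U) - c(705, 103) = (-212785/212177 + 26334/96320) - (10 - 11*√(16 + 705²)) = (-212785*1/212177 + 26334*(1/96320)) - (10 - 11*√(16 + 497025)) = (-212785/212177 + 1881/6880) - (10 - 11*√497041) = -1064855863/1459777760 + (-10 + 11*√497041) = -15662633463/1459777760 + 11*√497041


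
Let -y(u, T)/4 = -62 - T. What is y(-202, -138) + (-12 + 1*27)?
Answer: -289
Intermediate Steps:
y(u, T) = 248 + 4*T (y(u, T) = -4*(-62 - T) = 248 + 4*T)
y(-202, -138) + (-12 + 1*27) = (248 + 4*(-138)) + (-12 + 1*27) = (248 - 552) + (-12 + 27) = -304 + 15 = -289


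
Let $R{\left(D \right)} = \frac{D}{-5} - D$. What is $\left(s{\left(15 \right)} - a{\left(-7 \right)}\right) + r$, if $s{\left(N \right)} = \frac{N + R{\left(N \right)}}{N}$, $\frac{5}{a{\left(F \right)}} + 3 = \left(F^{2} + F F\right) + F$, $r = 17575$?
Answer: $\frac{7732887}{440} \approx 17575.0$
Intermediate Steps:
$a{\left(F \right)} = \frac{5}{-3 + F + 2 F^{2}}$ ($a{\left(F \right)} = \frac{5}{-3 + \left(\left(F^{2} + F F\right) + F\right)} = \frac{5}{-3 + \left(\left(F^{2} + F^{2}\right) + F\right)} = \frac{5}{-3 + \left(2 F^{2} + F\right)} = \frac{5}{-3 + \left(F + 2 F^{2}\right)} = \frac{5}{-3 + F + 2 F^{2}}$)
$R{\left(D \right)} = - \frac{6 D}{5}$ ($R{\left(D \right)} = D \left(- \frac{1}{5}\right) - D = - \frac{D}{5} - D = - \frac{6 D}{5}$)
$s{\left(N \right)} = - \frac{1}{5}$ ($s{\left(N \right)} = \frac{N - \frac{6 N}{5}}{N} = \frac{\left(- \frac{1}{5}\right) N}{N} = - \frac{1}{5}$)
$\left(s{\left(15 \right)} - a{\left(-7 \right)}\right) + r = \left(- \frac{1}{5} - \frac{5}{-3 - 7 + 2 \left(-7\right)^{2}}\right) + 17575 = \left(- \frac{1}{5} - \frac{5}{-3 - 7 + 2 \cdot 49}\right) + 17575 = \left(- \frac{1}{5} - \frac{5}{-3 - 7 + 98}\right) + 17575 = \left(- \frac{1}{5} - \frac{5}{88}\right) + 17575 = - \frac{113}{440} + 17575 = \frac{7732887}{440}$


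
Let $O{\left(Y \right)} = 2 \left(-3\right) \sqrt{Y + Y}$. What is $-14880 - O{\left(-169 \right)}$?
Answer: $-14880 + 78 i \sqrt{2} \approx -14880.0 + 110.31 i$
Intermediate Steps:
$O{\left(Y \right)} = - 6 \sqrt{2} \sqrt{Y}$ ($O{\left(Y \right)} = - 6 \sqrt{2 Y} = - 6 \sqrt{2} \sqrt{Y}$)
$-14880 - O{\left(-169 \right)} = -14880 - - 6 \sqrt{2} \sqrt{-169} = -14880 - - 6 \sqrt{2} \cdot 13 i = -14880 - - 78 i \sqrt{2} = -14880 + 78 i \sqrt{2}$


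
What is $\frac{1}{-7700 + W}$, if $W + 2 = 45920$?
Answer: $\frac{1}{38218} \approx 2.6166 \cdot 10^{-5}$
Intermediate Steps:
$W = 45918$ ($W = -2 + 45920 = 45918$)
$\frac{1}{-7700 + W} = \frac{1}{-7700 + 45918} = \frac{1}{38218}$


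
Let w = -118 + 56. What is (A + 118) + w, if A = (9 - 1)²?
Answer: 120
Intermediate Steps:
A = 64 (A = 8² = 64)
w = -62
(A + 118) + w = (64 + 118) - 62 = 182 - 62 = 120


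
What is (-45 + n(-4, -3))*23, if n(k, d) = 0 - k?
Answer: -943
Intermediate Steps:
n(k, d) = -k
(-45 + n(-4, -3))*23 = (-45 - 1*(-4))*23 = (-45 + 4)*23 = -41*23 = -943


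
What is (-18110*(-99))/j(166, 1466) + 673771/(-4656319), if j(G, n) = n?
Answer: 4173640011812/3413081827 ≈ 1222.8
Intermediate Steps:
(-18110*(-99))/j(166, 1466) + 673771/(-4656319) = -18110*(-99)/1466 + 673771/(-4656319) = 1792890*(1/1466) + 673771*(-1/4656319) = 896445/733 - 673771/4656319 = 4173640011812/3413081827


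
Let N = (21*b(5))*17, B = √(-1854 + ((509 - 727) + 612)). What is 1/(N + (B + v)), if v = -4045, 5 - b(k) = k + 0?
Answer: -809/3272697 - 2*I*√365/16363485 ≈ -0.0002472 - 2.3351e-6*I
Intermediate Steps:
b(k) = 5 - k (b(k) = 5 - (k + 0) = 5 - k)
B = 2*I*√365 (B = √(-1854 + (-218 + 612)) = √(-1854 + 394) = √(-1460) = 2*I*√365 ≈ 38.21*I)
N = 0 (N = (21*(5 - 1*5))*17 = (21*(5 - 5))*17 = (21*0)*17 = 0*17 = 0)
1/(N + (B + v)) = 1/(0 + (2*I*√365 - 4045)) = 1/(0 + (-4045 + 2*I*√365)) = 1/(-4045 + 2*I*√365)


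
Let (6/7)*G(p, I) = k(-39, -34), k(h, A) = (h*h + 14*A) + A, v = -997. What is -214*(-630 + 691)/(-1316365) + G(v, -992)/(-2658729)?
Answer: 66308791697/6999715600170 ≈ 0.0094731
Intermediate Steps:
k(h, A) = h² + 15*A (k(h, A) = (h² + 14*A) + A = h² + 15*A)
G(p, I) = 2359/2 (G(p, I) = 7*((-39)² + 15*(-34))/6 = 7*(1521 - 510)/6 = (7/6)*1011 = 2359/2)
-214*(-630 + 691)/(-1316365) + G(v, -992)/(-2658729) = -214*(-630 + 691)/(-1316365) + (2359/2)/(-2658729) = -214*61*(-1/1316365) + (2359/2)*(-1/2658729) = -13054*(-1/1316365) - 2359/5317458 = 13054/1316365 - 2359/5317458 = 66308791697/6999715600170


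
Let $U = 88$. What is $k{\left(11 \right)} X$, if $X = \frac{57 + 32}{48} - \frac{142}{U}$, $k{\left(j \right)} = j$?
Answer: $\frac{127}{48} \approx 2.6458$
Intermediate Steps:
$X = \frac{127}{528}$ ($X = \frac{57 + 32}{48} - \frac{142}{88} = 89 \cdot \frac{1}{48} - \frac{71}{44} = \frac{89}{48} - \frac{71}{44} = \frac{127}{528} \approx 0.24053$)
$k{\left(11 \right)} X = 11 \cdot \frac{127}{528} = \frac{127}{48}$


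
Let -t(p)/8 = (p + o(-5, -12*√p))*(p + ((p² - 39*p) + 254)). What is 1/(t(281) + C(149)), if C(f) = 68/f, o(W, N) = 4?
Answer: -149/23283389572 ≈ -6.3994e-9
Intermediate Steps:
t(p) = -8*(4 + p)*(254 + p² - 38*p) (t(p) = -8*(p + 4)*(p + ((p² - 39*p) + 254)) = -8*(4 + p)*(p + (254 + p² - 39*p)) = -8*(4 + p)*(254 + p² - 38*p))
1/(t(281) + C(149)) = 1/((-8128 - 816*281 - 8*281³ + 272*281²) + 68/149) = 1/((-8128 - 229296 - 8*22188041 + 272*78961) + 68*(1/149)) = 1/((-8128 - 229296 - 177504328 + 21477392) + 68/149) = 1/(-156264360 + 68/149) = 1/(-23283389572/149) = -149/23283389572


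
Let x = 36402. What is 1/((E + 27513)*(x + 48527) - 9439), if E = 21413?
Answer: 1/4155226815 ≈ 2.4066e-10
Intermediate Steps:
1/((E + 27513)*(x + 48527) - 9439) = 1/((21413 + 27513)*(36402 + 48527) - 9439) = 1/(48926*84929 - 9439) = 1/(4155236254 - 9439) = 1/4155226815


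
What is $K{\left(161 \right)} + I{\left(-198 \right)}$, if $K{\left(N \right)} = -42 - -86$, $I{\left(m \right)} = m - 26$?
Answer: $-180$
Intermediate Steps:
$I{\left(m \right)} = -26 + m$
$K{\left(N \right)} = 44$ ($K{\left(N \right)} = -42 + 86 = 44$)
$K{\left(161 \right)} + I{\left(-198 \right)} = 44 - 224 = -180$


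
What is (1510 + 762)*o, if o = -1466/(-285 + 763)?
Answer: -1665376/239 ≈ -6968.1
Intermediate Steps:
o = -733/239 (o = -1466/478 = -1466*1/478 = -733/239 ≈ -3.0669)
(1510 + 762)*o = (1510 + 762)*(-733/239) = 2272*(-733/239) = -1665376/239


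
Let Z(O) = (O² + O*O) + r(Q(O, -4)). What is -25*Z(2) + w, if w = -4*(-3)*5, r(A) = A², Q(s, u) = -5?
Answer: -765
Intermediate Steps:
Z(O) = 25 + 2*O² (Z(O) = (O² + O*O) + (-5)² = (O² + O²) + 25 = 2*O² + 25 = 25 + 2*O²)
w = 60 (w = 12*5 = 60)
-25*Z(2) + w = -25*(25 + 2*2²) + 60 = -25*(25 + 2*4) + 60 = -25*(25 + 8) + 60 = -25*33 + 60 = -825 + 60 = -765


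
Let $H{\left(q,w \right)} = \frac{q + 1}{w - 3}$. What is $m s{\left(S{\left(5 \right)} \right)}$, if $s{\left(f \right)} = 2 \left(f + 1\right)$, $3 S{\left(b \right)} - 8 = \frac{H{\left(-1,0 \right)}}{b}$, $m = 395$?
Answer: $\frac{8690}{3} \approx 2896.7$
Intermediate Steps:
$H{\left(q,w \right)} = \frac{1 + q}{-3 + w}$
$S{\left(b \right)} = \frac{8}{3}$ ($S{\left(b \right)} = \frac{8}{3} + \frac{\frac{1 - 1}{-3 + 0} \frac{1}{b}}{3} = \frac{8}{3} + \frac{\frac{1}{-3} \cdot 0 \frac{1}{b}}{3} = \frac{8}{3} + \frac{\left(- \frac{1}{3}\right) 0 \frac{1}{b}}{3} = \frac{8}{3} + \frac{0 \frac{1}{b}}{3} = \frac{8}{3} + \frac{1}{3} \cdot 0 = \frac{8}{3} + 0 = \frac{8}{3}$)
$s{\left(f \right)} = 2 + 2 f$ ($s{\left(f \right)} = 2 \left(1 + f\right) = 2 + 2 f$)
$m s{\left(S{\left(5 \right)} \right)} = 395 \left(2 + 2 \cdot \frac{8}{3}\right) = 395 \left(2 + \frac{16}{3}\right) = 395 \cdot \frac{22}{3} = \frac{8690}{3}$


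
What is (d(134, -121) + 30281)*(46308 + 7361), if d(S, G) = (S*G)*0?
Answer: 1625150989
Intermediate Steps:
d(S, G) = 0 (d(S, G) = (G*S)*0 = 0)
(d(134, -121) + 30281)*(46308 + 7361) = (0 + 30281)*(46308 + 7361) = 30281*53669 = 1625150989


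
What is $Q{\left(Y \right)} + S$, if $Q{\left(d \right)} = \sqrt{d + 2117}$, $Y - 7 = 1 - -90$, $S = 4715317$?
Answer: $4715317 + \sqrt{2215} \approx 4.7154 \cdot 10^{6}$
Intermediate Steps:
$Y = 98$ ($Y = 7 + \left(1 - -90\right) = 7 + \left(1 + 90\right) = 7 + 91 = 98$)
$Q{\left(d \right)} = \sqrt{2117 + d}$
$Q{\left(Y \right)} + S = \sqrt{2117 + 98} + 4715317 = \sqrt{2215} + 4715317 = 4715317 + \sqrt{2215}$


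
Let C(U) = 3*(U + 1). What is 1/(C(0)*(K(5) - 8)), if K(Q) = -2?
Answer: -1/30 ≈ -0.033333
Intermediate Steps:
C(U) = 3 + 3*U (C(U) = 3*(1 + U) = 3 + 3*U)
1/(C(0)*(K(5) - 8)) = 1/((3 + 3*0)*(-2 - 8)) = 1/((3 + 0)*(-10)) = 1/(3*(-10)) = 1/(-30) = -1/30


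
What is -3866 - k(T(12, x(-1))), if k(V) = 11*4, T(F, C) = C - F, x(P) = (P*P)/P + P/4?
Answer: -3910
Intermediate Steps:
x(P) = 5*P/4 (x(P) = P²/P + P*(¼) = P + P/4 = 5*P/4)
k(V) = 44
-3866 - k(T(12, x(-1))) = -3866 - 1*44 = -3866 - 44 = -3910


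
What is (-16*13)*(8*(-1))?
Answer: 1664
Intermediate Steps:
(-16*13)*(8*(-1)) = -208*(-8) = 1664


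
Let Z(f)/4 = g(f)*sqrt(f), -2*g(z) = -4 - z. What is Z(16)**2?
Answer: 25600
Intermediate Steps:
g(z) = 2 + z/2 (g(z) = -(-4 - z)/2 = 2 + z/2)
Z(f) = 4*sqrt(f)*(2 + f/2) (Z(f) = 4*((2 + f/2)*sqrt(f)) = 4*(sqrt(f)*(2 + f/2)) = 4*sqrt(f)*(2 + f/2))
Z(16)**2 = (2*sqrt(16)*(4 + 16))**2 = (2*4*20)**2 = 160**2 = 25600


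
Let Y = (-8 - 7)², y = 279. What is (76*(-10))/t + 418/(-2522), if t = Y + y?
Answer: -132962/79443 ≈ -1.6737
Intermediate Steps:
Y = 225 (Y = (-15)² = 225)
t = 504 (t = 225 + 279 = 504)
(76*(-10))/t + 418/(-2522) = (76*(-10))/504 + 418/(-2522) = -760*1/504 + 418*(-1/2522) = -95/63 - 209/1261 = -132962/79443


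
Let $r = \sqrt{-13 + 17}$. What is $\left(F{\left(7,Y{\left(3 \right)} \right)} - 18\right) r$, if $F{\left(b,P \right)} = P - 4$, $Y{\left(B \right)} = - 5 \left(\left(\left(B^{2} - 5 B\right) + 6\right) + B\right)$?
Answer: $-74$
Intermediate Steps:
$r = 2$ ($r = \sqrt{4} = 2$)
$Y{\left(B \right)} = -30 - 5 B^{2} + 20 B$ ($Y{\left(B \right)} = - 5 \left(\left(6 + B^{2} - 5 B\right) + B\right) = - 5 \left(6 + B^{2} - 4 B\right) = -30 - 5 B^{2} + 20 B$)
$F{\left(b,P \right)} = -4 + P$ ($F{\left(b,P \right)} = P - 4 = -4 + P$)
$\left(F{\left(7,Y{\left(3 \right)} \right)} - 18\right) r = \left(\left(-4 - \left(-30 + 45\right)\right) - 18\right) 2 = \left(\left(-4 - 15\right) - 18\right) 2 = \left(-19 - 18\right) 2 = \left(-37\right) 2 = -74$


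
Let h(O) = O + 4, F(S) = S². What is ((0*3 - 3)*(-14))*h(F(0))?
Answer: 168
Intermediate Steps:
h(O) = 4 + O
((0*3 - 3)*(-14))*h(F(0)) = ((0*3 - 3)*(-14))*(4 + 0²) = ((0 - 3)*(-14))*(4 + 0) = -3*(-14)*4 = 42*4 = 168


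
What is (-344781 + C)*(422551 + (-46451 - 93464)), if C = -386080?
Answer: -206567629596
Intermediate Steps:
(-344781 + C)*(422551 + (-46451 - 93464)) = (-344781 - 386080)*(422551 + (-46451 - 93464)) = -730861*(422551 - 139915) = -730861*282636 = -206567629596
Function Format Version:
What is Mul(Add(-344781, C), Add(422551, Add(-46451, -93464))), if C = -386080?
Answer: -206567629596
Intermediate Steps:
Mul(Add(-344781, C), Add(422551, Add(-46451, -93464))) = Mul(Add(-344781, -386080), Add(422551, Add(-46451, -93464))) = Mul(-730861, Add(422551, -139915)) = Mul(-730861, 282636) = -206567629596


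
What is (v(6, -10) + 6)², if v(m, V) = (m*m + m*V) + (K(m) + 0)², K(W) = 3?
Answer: 81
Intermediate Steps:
v(m, V) = 9 + m² + V*m (v(m, V) = (m*m + m*V) + (3 + 0)² = (m² + V*m) + 3² = (m² + V*m) + 9 = 9 + m² + V*m)
(v(6, -10) + 6)² = ((9 + 6² - 10*6) + 6)² = ((9 + 36 - 60) + 6)² = (-15 + 6)² = (-9)² = 81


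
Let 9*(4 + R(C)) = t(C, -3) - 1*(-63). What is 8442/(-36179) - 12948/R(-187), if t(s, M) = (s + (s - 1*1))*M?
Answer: -117381567/1157728 ≈ -101.39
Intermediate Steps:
t(s, M) = M*(-1 + 2*s) (t(s, M) = (s + (s - 1))*M = (s + (-1 + s))*M = (-1 + 2*s)*M = M*(-1 + 2*s))
R(C) = 10/3 - 2*C/3 (R(C) = -4 + (-3*(-1 + 2*C) - 1*(-63))/9 = -4 + ((3 - 6*C) + 63)/9 = -4 + (66 - 6*C)/9 = -4 + (22/3 - 2*C/3) = 10/3 - 2*C/3)
8442/(-36179) - 12948/R(-187) = 8442/(-36179) - 12948/(10/3 - ⅔*(-187)) = 8442*(-1/36179) - 12948/(10/3 + 374/3) = -8442/36179 - 12948/128 = -8442/36179 - 12948*1/128 = -8442/36179 - 3237/32 = -117381567/1157728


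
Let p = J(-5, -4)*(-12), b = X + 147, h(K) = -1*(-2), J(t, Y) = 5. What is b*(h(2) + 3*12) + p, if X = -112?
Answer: 1270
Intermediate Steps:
h(K) = 2
b = 35 (b = -112 + 147 = 35)
p = -60 (p = 5*(-12) = -60)
b*(h(2) + 3*12) + p = 35*(2 + 3*12) - 60 = 35*(2 + 36) - 60 = 35*38 - 60 = 1330 - 60 = 1270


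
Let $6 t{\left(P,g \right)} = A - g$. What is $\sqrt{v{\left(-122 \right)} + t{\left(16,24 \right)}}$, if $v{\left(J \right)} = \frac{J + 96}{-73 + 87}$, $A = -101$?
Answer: $\frac{i \sqrt{40026}}{42} \approx 4.7635 i$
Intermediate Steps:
$t{\left(P,g \right)} = - \frac{101}{6} - \frac{g}{6}$ ($t{\left(P,g \right)} = \frac{-101 - g}{6} = - \frac{101}{6} - \frac{g}{6}$)
$v{\left(J \right)} = \frac{48}{7} + \frac{J}{14}$ ($v{\left(J \right)} = \frac{96 + J}{14} = \left(96 + J\right) \frac{1}{14} = \frac{48}{7} + \frac{J}{14}$)
$\sqrt{v{\left(-122 \right)} + t{\left(16,24 \right)}} = \sqrt{\left(\frac{48}{7} + \frac{1}{14} \left(-122\right)\right) - \frac{125}{6}} = \sqrt{\left(\frac{48}{7} - \frac{61}{7}\right) - \frac{125}{6}} = \sqrt{- \frac{13}{7} - \frac{125}{6}} = \sqrt{- \frac{953}{42}} = \frac{i \sqrt{40026}}{42}$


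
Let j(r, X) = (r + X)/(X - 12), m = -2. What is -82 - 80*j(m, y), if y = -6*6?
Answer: -436/3 ≈ -145.33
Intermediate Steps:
y = -36
j(r, X) = (X + r)/(-12 + X)
-82 - 80*j(m, y) = -82 - 80*(-36 - 2)/(-12 - 36) = -82 - 80*(-38)/(-48) = -82 - (-5)*(-38)/3 = -82 - 80*19/24 = -82 - 190/3 = -436/3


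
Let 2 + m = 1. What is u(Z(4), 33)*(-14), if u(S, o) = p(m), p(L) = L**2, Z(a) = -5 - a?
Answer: -14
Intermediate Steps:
m = -1 (m = -2 + 1 = -1)
u(S, o) = 1 (u(S, o) = (-1)**2 = 1)
u(Z(4), 33)*(-14) = 1*(-14) = -14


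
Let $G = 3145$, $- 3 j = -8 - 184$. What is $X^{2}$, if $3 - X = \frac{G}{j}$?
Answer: $\frac{8720209}{4096} \approx 2129.0$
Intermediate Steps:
$j = 64$ ($j = - \frac{-8 - 184}{3} = \left(- \frac{1}{3}\right) \left(-192\right) = 64$)
$X = - \frac{2953}{64}$ ($X = 3 - \frac{3145}{64} = - \frac{2953}{64} \approx -46.141$)
$X^{2} = \left(- \frac{2953}{64}\right)^{2} = \frac{8720209}{4096}$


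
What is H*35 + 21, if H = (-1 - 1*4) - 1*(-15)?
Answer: 371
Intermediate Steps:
H = 10 (H = (-1 - 4) + 15 = -5 + 15 = 10)
H*35 + 21 = 10*35 + 21 = 350 + 21 = 371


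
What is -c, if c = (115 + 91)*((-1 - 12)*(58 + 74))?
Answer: 353496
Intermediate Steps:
c = -353496 (c = 206*(-13*132) = 206*(-1716) = -353496)
-c = -1*(-353496) = 353496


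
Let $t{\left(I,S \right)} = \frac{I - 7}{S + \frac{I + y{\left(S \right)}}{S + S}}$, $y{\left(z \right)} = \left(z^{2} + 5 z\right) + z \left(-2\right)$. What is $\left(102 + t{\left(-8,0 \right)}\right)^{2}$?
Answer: $10404$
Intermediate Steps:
$y{\left(z \right)} = z^{2} + 3 z$ ($y{\left(z \right)} = \left(z^{2} + 5 z\right) - 2 z = z^{2} + 3 z$)
$t{\left(I,S \right)} = \frac{-7 + I}{S + \frac{I + S \left(3 + S\right)}{2 S}}$ ($t{\left(I,S \right)} = \frac{I - 7}{S + \frac{I + S \left(3 + S\right)}{S + S}} = \frac{-7 + I}{S + \frac{I + S \left(3 + S\right)}{2 S}}$)
$\left(102 + t{\left(-8,0 \right)}\right)^{2} = \left(102 + 2 \cdot 0 \frac{1}{-8 + 3 \cdot 0 + 3 \cdot 0^{2}} \left(-7 - 8\right)\right)^{2} = \left(102 + 2 \cdot 0 \frac{1}{-8 + 0 + 3 \cdot 0} \left(-15\right)\right)^{2} = \left(102 + 2 \cdot 0 \frac{1}{-8 + 0 + 0} \left(-15\right)\right)^{2} = \left(102 + 2 \cdot 0 \frac{1}{-8} \left(-15\right)\right)^{2} = \left(102 + 2 \cdot 0 \left(- \frac{1}{8}\right) \left(-15\right)\right)^{2} = \left(102 + 0\right)^{2} = 102^{2} = 10404$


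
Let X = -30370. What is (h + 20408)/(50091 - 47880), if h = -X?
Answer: 16926/737 ≈ 22.966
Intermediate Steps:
h = 30370 (h = -1*(-30370) = 30370)
(h + 20408)/(50091 - 47880) = (30370 + 20408)/(50091 - 47880) = 50778/2211 = 50778*(1/2211) = 16926/737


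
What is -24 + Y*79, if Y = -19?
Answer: -1525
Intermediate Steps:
-24 + Y*79 = -24 - 19*79 = -24 - 1501 = -1525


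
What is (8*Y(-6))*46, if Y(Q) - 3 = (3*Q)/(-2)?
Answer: 4416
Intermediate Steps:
Y(Q) = 3 - 3*Q/2 (Y(Q) = 3 + (3*Q)/(-2) = 3 + (3*Q)*(-½) = 3 - 3*Q/2)
(8*Y(-6))*46 = (8*(3 - 3/2*(-6)))*46 = (8*(3 + 9))*46 = (8*12)*46 = 96*46 = 4416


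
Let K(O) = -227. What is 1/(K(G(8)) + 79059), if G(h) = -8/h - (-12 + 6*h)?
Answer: 1/78832 ≈ 1.2685e-5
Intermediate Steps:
G(h) = 12 - 8/h - 6*h (G(h) = -8/h - (-12 + 6*h) = -8/h - 6*(-2 + h) = -8/h + (12 - 6*h) = 12 - 8/h - 6*h)
1/(K(G(8)) + 79059) = 1/(-227 + 79059) = 1/78832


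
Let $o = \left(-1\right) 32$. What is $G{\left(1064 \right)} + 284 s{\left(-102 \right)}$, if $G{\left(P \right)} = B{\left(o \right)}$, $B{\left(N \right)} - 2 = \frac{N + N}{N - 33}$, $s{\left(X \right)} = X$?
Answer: $- \frac{1882726}{65} \approx -28965.0$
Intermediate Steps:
$o = -32$
$B{\left(N \right)} = 2 + \frac{2 N}{-33 + N}$ ($B{\left(N \right)} = 2 + \frac{N + N}{N - 33} = 2 + \frac{2 N}{-33 + N}$)
$G{\left(P \right)} = \frac{194}{65}$ ($G{\left(P \right)} = \frac{2 \left(-33 + 2 \left(-32\right)\right)}{-33 - 32} = \frac{2 \left(-33 - 64\right)}{-65} = 2 \left(- \frac{1}{65}\right) \left(-97\right) = \frac{194}{65}$)
$G{\left(1064 \right)} + 284 s{\left(-102 \right)} = \frac{194}{65} + 284 \left(-102\right) = \frac{194}{65} - 28968 = - \frac{1882726}{65}$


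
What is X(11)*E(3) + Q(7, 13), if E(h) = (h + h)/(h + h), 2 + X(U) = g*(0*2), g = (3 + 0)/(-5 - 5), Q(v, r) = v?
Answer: 5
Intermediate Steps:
g = -3/10 (g = 3/(-10) = 3*(-⅒) = -3/10 ≈ -0.30000)
X(U) = -2 (X(U) = -2 - 0*2 = -2 - 3/10*0 = -2 + 0 = -2)
E(h) = 1 (E(h) = (2*h)/((2*h)) = (2*h)*(1/(2*h)) = 1)
X(11)*E(3) + Q(7, 13) = -2*1 + 7 = -2 + 7 = 5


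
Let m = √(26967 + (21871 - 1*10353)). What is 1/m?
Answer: √38485/38485 ≈ 0.0050975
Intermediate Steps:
m = √38485 (m = √(26967 + (21871 - 10353)) = √(26967 + 11518) = √38485 ≈ 196.18)
1/m = 1/(√38485) = √38485/38485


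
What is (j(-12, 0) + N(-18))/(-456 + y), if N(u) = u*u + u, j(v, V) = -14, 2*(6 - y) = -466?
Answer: -292/217 ≈ -1.3456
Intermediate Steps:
y = 239 (y = 6 - 1/2*(-466) = 6 + 233 = 239)
N(u) = u + u**2 (N(u) = u**2 + u = u + u**2)
(j(-12, 0) + N(-18))/(-456 + y) = (-14 - 18*(1 - 18))/(-456 + 239) = (-14 - 18*(-17))/(-217) = (-14 + 306)*(-1/217) = 292*(-1/217) = -292/217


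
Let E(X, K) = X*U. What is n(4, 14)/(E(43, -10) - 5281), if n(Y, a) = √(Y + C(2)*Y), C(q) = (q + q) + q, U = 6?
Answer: -2*√7/5023 ≈ -0.0010535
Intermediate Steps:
C(q) = 3*q (C(q) = 2*q + q = 3*q)
E(X, K) = 6*X (E(X, K) = X*6 = 6*X)
n(Y, a) = √7*√Y (n(Y, a) = √(Y + (3*2)*Y) = √(Y + 6*Y) = √(7*Y) = √7*√Y)
n(4, 14)/(E(43, -10) - 5281) = (√7*√4)/(6*43 - 5281) = (√7*2)/(258 - 5281) = (2*√7)/(-5023) = -2*√7/5023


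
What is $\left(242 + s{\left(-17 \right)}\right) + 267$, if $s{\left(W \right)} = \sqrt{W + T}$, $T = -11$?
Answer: $509 + 2 i \sqrt{7} \approx 509.0 + 5.2915 i$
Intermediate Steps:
$s{\left(W \right)} = \sqrt{-11 + W}$ ($s{\left(W \right)} = \sqrt{W - 11} = \sqrt{-11 + W}$)
$\left(242 + s{\left(-17 \right)}\right) + 267 = \left(242 + \sqrt{-11 - 17}\right) + 267 = \left(242 + \sqrt{-28}\right) + 267 = \left(242 + 2 i \sqrt{7}\right) + 267 = 509 + 2 i \sqrt{7}$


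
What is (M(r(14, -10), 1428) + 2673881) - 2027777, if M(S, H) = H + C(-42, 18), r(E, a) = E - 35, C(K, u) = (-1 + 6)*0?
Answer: 647532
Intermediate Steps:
C(K, u) = 0 (C(K, u) = 5*0 = 0)
r(E, a) = -35 + E
M(S, H) = H (M(S, H) = H + 0 = H)
(M(r(14, -10), 1428) + 2673881) - 2027777 = (1428 + 2673881) - 2027777 = 2675309 - 2027777 = 647532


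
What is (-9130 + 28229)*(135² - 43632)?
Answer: -485248293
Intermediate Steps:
(-9130 + 28229)*(135² - 43632) = 19099*(18225 - 43632) = 19099*(-25407) = -485248293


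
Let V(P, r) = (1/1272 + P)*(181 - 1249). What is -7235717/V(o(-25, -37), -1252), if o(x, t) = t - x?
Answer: -766986002/1358407 ≈ -564.62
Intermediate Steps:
V(P, r) = -89/106 - 1068*P (V(P, r) = (1/1272 + P)*(-1068) = -89/106 - 1068*P)
-7235717/V(o(-25, -37), -1252) = -7235717/(-89/106 - 1068*(-37 - 1*(-25))) = -7235717/(-89/106 - 1068*(-37 + 25)) = -7235717/(-89/106 - 1068*(-12)) = -7235717/(-89/106 + 12816) = -7235717/1358407/106 = -7235717*106/1358407 = -766986002/1358407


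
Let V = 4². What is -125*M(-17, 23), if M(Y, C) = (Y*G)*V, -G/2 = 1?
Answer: -68000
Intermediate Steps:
G = -2 (G = -2*1 = -2)
V = 16
M(Y, C) = -32*Y (M(Y, C) = (Y*(-2))*16 = -2*Y*16 = -32*Y)
-125*M(-17, 23) = -(-4000)*(-17) = -125*544 = -68000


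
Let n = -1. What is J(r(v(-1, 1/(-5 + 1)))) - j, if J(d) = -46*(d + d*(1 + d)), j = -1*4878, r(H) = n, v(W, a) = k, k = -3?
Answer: 4924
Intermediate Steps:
v(W, a) = -3
r(H) = -1
j = -4878
J(d) = -46*d - 46*d*(1 + d)
J(r(v(-1, 1/(-5 + 1)))) - j = -46*(-1)*(2 - 1) - 1*(-4878) = -46*(-1)*1 + 4878 = 46 + 4878 = 4924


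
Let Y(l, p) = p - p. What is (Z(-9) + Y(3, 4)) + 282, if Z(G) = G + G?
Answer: 264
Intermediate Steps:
Y(l, p) = 0
Z(G) = 2*G
(Z(-9) + Y(3, 4)) + 282 = (2*(-9) + 0) + 282 = (-18 + 0) + 282 = -18 + 282 = 264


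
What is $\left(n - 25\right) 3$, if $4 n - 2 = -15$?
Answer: $- \frac{339}{4} \approx -84.75$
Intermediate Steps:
$n = - \frac{13}{4}$ ($n = \frac{1}{2} + \frac{1}{4} \left(-15\right) = \frac{1}{2} - \frac{15}{4} = - \frac{13}{4} \approx -3.25$)
$\left(n - 25\right) 3 = \left(- \frac{13}{4} - 25\right) 3 = \left(- \frac{113}{4}\right) 3 = - \frac{339}{4}$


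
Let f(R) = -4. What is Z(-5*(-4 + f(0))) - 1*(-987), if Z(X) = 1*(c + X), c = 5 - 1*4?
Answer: 1028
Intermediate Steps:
c = 1 (c = 5 - 4 = 1)
Z(X) = 1 + X (Z(X) = 1*(1 + X) = 1 + X)
Z(-5*(-4 + f(0))) - 1*(-987) = (1 - 5*(-4 - 4)) - 1*(-987) = (1 - 5*(-8)) + 987 = (1 + 40) + 987 = 41 + 987 = 1028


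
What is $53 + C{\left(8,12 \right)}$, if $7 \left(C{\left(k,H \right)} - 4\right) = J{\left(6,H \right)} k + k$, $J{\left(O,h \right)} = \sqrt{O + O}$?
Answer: $\frac{407}{7} + \frac{16 \sqrt{3}}{7} \approx 62.102$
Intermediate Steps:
$J{\left(O,h \right)} = \sqrt{2} \sqrt{O}$ ($J{\left(O,h \right)} = \sqrt{2 O} = \sqrt{2} \sqrt{O}$)
$C{\left(k,H \right)} = 4 + \frac{k}{7} + \frac{2 k \sqrt{3}}{7}$ ($C{\left(k,H \right)} = 4 + \frac{\sqrt{2} \sqrt{6} k + k}{7} = 4 + \frac{2 \sqrt{3} k + k}{7} = 4 + \frac{2 k \sqrt{3} + k}{7} = 4 + \frac{k + 2 k \sqrt{3}}{7} = 4 + \left(\frac{k}{7} + \frac{2 k \sqrt{3}}{7}\right) = 4 + \frac{k}{7} + \frac{2 k \sqrt{3}}{7}$)
$53 + C{\left(8,12 \right)} = 53 + \left(4 + \frac{1}{7} \cdot 8 + \frac{2}{7} \cdot 8 \sqrt{3}\right) = 53 + \left(4 + \frac{8}{7} + \frac{16 \sqrt{3}}{7}\right) = 53 + \left(\frac{36}{7} + \frac{16 \sqrt{3}}{7}\right) = \frac{407}{7} + \frac{16 \sqrt{3}}{7}$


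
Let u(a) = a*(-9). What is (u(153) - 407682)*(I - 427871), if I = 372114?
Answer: 22807902663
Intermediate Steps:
u(a) = -9*a
(u(153) - 407682)*(I - 427871) = (-9*153 - 407682)*(372114 - 427871) = (-1377 - 407682)*(-55757) = -409059*(-55757) = 22807902663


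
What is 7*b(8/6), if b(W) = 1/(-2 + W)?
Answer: -21/2 ≈ -10.500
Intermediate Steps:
7*b(8/6) = 7/(-2 + 8/6) = 7/(-2 + 8*(⅙)) = 7/(-2 + 4/3) = 7/(-⅔) = 7*(-3/2) = -21/2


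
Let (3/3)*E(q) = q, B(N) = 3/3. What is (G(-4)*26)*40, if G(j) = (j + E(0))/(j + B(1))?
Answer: 4160/3 ≈ 1386.7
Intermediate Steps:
B(N) = 1 (B(N) = 3*(⅓) = 1)
E(q) = q
G(j) = j/(1 + j) (G(j) = (j + 0)/(j + 1) = j/(1 + j))
(G(-4)*26)*40 = (-4/(1 - 4)*26)*40 = (-4/(-3)*26)*40 = (-4*(-⅓)*26)*40 = ((4/3)*26)*40 = (104/3)*40 = 4160/3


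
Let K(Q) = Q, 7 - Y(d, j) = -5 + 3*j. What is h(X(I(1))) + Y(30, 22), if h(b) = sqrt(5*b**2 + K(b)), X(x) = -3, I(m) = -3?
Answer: -54 + sqrt(42) ≈ -47.519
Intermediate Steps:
Y(d, j) = 12 - 3*j (Y(d, j) = 7 - (-5 + 3*j) = 7 + (5 - 3*j) = 12 - 3*j)
h(b) = sqrt(b + 5*b**2) (h(b) = sqrt(5*b**2 + b) = sqrt(b + 5*b**2))
h(X(I(1))) + Y(30, 22) = sqrt(-3*(1 + 5*(-3))) + (12 - 3*22) = sqrt(-3*(1 - 15)) + (12 - 66) = sqrt(-3*(-14)) - 54 = sqrt(42) - 54 = -54 + sqrt(42)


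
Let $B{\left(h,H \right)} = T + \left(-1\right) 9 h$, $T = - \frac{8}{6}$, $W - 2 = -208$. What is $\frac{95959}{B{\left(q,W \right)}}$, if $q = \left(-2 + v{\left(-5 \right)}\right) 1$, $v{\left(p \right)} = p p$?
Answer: $- \frac{287877}{625} \approx -460.6$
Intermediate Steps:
$W = -206$ ($W = 2 - 208 = -206$)
$T = - \frac{4}{3}$ ($T = \left(-8\right) \frac{1}{6} = - \frac{4}{3} \approx -1.3333$)
$v{\left(p \right)} = p^{2}$
$q = 23$ ($q = \left(-2 + \left(-5\right)^{2}\right) 1 = \left(-2 + 25\right) 1 = 23 \cdot 1 = 23$)
$B{\left(h,H \right)} = - \frac{4}{3} - 9 h$ ($B{\left(h,H \right)} = - \frac{4}{3} + \left(-1\right) 9 h = - \frac{4}{3} - 9 h$)
$\frac{95959}{B{\left(q,W \right)}} = \frac{95959}{- \frac{4}{3} - 207} = \frac{95959}{- \frac{625}{3}} = 95959 \left(- \frac{3}{625}\right) = - \frac{287877}{625}$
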